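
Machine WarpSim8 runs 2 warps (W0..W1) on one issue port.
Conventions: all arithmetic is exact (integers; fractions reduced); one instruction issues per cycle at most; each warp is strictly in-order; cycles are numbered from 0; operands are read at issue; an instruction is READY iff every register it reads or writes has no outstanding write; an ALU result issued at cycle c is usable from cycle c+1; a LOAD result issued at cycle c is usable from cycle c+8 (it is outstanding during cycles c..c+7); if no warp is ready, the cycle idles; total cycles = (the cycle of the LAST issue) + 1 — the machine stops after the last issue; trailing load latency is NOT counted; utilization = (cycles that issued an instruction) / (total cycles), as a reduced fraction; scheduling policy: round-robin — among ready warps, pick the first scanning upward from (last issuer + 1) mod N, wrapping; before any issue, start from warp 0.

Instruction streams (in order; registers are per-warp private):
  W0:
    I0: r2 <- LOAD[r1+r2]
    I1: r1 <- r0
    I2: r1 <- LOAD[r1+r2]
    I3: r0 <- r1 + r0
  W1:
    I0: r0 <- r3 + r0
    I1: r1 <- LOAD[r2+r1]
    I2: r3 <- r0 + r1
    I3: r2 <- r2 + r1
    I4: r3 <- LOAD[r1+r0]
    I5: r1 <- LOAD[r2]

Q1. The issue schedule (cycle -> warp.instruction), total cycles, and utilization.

cycle 0: W0.I0
cycle 1: W1.I0
cycle 2: W0.I1
cycle 3: W1.I1
cycle 4: idle
cycle 5: idle
cycle 6: idle
cycle 7: idle
cycle 8: W0.I2
cycle 9: idle
cycle 10: idle
cycle 11: W1.I2
cycle 12: W1.I3
cycle 13: W1.I4
cycle 14: W1.I5
cycle 15: idle
cycle 16: W0.I3

Answer: 17 cycles, utilization 10/17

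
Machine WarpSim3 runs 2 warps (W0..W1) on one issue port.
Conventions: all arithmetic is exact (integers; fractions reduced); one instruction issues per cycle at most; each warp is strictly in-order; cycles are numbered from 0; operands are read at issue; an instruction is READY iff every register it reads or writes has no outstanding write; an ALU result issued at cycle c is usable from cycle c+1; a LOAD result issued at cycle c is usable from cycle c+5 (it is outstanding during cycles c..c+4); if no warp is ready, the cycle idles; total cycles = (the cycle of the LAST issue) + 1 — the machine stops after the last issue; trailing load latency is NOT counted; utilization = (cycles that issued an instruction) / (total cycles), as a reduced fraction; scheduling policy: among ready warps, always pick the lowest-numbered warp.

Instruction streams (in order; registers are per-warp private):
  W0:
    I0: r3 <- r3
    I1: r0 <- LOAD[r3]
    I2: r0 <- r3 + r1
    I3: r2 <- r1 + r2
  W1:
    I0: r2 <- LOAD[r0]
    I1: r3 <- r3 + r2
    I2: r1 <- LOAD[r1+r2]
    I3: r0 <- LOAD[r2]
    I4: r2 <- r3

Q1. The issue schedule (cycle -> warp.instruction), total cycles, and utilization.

cycle 0: W0.I0
cycle 1: W0.I1
cycle 2: W1.I0
cycle 3: idle
cycle 4: idle
cycle 5: idle
cycle 6: W0.I2
cycle 7: W0.I3
cycle 8: W1.I1
cycle 9: W1.I2
cycle 10: W1.I3
cycle 11: W1.I4

Answer: 12 cycles, utilization 3/4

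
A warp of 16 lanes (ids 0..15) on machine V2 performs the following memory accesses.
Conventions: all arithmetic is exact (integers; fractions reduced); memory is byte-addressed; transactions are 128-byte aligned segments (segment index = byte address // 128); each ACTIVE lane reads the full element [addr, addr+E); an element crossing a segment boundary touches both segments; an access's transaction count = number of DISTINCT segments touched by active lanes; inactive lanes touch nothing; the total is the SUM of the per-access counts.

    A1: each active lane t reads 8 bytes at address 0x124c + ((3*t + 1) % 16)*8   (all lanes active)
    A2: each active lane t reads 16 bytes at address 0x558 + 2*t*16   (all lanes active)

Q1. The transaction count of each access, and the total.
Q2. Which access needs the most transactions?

A1: 2 transactions
A2: 5 transactions

Answer: 2,5; total 7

Answer: A2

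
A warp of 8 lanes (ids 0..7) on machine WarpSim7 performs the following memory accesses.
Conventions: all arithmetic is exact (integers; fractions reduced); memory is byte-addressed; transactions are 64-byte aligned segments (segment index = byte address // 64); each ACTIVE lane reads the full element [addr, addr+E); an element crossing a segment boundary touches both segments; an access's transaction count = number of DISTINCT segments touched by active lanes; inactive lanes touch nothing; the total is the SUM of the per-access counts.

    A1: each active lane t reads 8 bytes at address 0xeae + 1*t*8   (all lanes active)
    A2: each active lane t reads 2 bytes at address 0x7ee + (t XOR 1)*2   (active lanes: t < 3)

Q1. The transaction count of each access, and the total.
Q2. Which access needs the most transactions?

A1: 2 transactions
A2: 1 transaction

Answer: 2,1; total 3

Answer: A1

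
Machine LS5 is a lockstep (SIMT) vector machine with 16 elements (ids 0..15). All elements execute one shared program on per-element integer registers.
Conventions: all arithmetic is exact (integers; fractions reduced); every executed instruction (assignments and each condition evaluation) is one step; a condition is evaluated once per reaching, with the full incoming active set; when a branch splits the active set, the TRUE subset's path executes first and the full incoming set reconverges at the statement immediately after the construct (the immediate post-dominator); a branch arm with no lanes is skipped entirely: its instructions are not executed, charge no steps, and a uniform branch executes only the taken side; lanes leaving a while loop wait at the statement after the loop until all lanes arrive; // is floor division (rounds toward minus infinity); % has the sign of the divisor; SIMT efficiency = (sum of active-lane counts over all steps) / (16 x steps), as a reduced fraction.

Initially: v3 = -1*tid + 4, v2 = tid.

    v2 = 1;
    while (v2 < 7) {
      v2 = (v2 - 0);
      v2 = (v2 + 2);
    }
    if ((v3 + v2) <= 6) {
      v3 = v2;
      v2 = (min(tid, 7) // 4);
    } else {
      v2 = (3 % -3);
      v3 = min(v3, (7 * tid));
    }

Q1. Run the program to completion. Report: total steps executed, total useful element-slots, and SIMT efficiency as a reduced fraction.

Answer: 16 steps, 224 useful, 7/8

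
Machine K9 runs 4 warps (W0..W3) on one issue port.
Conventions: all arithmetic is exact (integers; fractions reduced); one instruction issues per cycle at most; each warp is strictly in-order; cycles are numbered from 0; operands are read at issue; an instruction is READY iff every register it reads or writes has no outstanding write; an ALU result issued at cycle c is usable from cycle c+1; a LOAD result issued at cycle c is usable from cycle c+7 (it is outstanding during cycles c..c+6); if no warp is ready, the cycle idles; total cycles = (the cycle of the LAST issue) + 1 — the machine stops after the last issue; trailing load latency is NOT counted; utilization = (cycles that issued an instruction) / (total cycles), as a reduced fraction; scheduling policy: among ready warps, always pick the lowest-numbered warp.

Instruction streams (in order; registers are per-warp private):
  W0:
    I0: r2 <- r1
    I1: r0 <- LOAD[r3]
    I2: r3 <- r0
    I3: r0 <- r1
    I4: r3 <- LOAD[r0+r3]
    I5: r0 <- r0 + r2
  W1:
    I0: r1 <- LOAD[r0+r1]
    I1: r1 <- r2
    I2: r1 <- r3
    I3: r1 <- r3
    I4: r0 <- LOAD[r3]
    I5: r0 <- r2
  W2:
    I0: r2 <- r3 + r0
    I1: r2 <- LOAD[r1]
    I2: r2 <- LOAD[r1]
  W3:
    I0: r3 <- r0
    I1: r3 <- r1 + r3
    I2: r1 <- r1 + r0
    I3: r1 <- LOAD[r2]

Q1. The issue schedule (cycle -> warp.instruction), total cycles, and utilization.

cycle 0: W0.I0
cycle 1: W0.I1
cycle 2: W1.I0
cycle 3: W2.I0
cycle 4: W2.I1
cycle 5: W3.I0
cycle 6: W3.I1
cycle 7: W3.I2
cycle 8: W0.I2
cycle 9: W0.I3
cycle 10: W0.I4
cycle 11: W0.I5
cycle 12: W1.I1
cycle 13: W1.I2
cycle 14: W1.I3
cycle 15: W1.I4
cycle 16: W2.I2
cycle 17: W3.I3
cycle 18: idle
cycle 19: idle
cycle 20: idle
cycle 21: idle
cycle 22: W1.I5

Answer: 23 cycles, utilization 19/23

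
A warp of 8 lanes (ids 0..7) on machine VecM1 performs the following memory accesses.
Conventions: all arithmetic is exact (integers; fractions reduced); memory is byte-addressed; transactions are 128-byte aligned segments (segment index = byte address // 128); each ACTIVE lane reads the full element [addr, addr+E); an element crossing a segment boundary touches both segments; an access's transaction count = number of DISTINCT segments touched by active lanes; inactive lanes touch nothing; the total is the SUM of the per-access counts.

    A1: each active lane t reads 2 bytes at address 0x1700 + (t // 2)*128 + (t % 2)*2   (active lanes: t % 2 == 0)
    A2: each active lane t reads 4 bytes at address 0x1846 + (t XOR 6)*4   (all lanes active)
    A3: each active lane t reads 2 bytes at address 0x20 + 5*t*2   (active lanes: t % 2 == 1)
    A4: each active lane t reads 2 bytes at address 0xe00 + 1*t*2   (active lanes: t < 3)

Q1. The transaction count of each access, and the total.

A1: 4 transactions
A2: 1 transaction
A3: 1 transaction
A4: 1 transaction

Answer: 4,1,1,1; total 7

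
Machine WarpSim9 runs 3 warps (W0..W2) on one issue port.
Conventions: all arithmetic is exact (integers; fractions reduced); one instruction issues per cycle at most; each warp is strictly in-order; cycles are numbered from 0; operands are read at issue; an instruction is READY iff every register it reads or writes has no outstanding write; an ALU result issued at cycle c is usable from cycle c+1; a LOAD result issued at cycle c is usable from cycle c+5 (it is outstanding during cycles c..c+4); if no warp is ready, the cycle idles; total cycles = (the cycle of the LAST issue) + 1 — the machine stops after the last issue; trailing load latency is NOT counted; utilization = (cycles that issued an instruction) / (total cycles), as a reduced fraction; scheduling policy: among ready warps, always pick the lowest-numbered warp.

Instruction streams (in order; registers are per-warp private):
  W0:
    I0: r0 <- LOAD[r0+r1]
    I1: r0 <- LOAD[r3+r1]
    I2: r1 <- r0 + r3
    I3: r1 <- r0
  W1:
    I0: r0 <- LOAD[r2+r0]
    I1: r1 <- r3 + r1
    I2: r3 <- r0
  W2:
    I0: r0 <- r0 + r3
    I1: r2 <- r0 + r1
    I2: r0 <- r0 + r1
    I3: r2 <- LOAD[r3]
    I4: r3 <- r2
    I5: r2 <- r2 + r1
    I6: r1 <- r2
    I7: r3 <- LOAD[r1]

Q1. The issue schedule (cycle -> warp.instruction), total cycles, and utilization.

cycle 0: W0.I0
cycle 1: W1.I0
cycle 2: W1.I1
cycle 3: W2.I0
cycle 4: W2.I1
cycle 5: W0.I1
cycle 6: W1.I2
cycle 7: W2.I2
cycle 8: W2.I3
cycle 9: idle
cycle 10: W0.I2
cycle 11: W0.I3
cycle 12: idle
cycle 13: W2.I4
cycle 14: W2.I5
cycle 15: W2.I6
cycle 16: W2.I7

Answer: 17 cycles, utilization 15/17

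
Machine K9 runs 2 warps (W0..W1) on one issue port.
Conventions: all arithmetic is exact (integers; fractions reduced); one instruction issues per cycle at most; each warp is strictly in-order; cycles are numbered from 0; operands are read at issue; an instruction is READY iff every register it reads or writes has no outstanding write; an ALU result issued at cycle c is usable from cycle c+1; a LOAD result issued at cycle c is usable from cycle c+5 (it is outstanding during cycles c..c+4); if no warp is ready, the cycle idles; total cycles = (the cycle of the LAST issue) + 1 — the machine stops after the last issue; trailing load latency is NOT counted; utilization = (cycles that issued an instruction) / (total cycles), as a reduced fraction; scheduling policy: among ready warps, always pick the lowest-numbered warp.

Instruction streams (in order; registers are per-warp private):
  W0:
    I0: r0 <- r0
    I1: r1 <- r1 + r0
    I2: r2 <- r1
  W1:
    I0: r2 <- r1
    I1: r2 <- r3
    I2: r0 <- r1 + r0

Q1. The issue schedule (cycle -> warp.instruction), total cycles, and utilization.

cycle 0: W0.I0
cycle 1: W0.I1
cycle 2: W0.I2
cycle 3: W1.I0
cycle 4: W1.I1
cycle 5: W1.I2

Answer: 6 cycles, utilization 1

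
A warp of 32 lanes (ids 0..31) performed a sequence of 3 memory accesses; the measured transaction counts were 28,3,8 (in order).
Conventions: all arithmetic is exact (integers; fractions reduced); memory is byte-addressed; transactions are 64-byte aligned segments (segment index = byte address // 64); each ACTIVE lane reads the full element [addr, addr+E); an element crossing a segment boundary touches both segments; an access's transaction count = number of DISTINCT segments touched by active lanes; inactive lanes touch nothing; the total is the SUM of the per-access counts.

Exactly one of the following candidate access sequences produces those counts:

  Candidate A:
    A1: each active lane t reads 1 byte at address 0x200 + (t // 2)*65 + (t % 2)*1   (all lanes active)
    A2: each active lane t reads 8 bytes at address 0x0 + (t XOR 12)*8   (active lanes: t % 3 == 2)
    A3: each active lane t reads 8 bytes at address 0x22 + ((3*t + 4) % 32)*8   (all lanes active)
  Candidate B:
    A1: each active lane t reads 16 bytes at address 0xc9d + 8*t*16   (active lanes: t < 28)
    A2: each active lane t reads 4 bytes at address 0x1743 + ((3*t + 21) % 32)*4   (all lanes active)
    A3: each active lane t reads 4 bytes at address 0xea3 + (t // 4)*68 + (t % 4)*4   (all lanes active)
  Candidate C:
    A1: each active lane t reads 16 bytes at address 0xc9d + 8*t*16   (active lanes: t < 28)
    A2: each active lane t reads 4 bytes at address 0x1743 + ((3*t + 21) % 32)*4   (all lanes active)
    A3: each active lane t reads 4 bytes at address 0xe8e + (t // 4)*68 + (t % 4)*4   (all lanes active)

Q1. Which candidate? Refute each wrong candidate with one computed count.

A: A1 gives 16 transactions, not 28
B: A3 gives 9 transactions, not 8
C: all counts match (28,3,8)

Answer: C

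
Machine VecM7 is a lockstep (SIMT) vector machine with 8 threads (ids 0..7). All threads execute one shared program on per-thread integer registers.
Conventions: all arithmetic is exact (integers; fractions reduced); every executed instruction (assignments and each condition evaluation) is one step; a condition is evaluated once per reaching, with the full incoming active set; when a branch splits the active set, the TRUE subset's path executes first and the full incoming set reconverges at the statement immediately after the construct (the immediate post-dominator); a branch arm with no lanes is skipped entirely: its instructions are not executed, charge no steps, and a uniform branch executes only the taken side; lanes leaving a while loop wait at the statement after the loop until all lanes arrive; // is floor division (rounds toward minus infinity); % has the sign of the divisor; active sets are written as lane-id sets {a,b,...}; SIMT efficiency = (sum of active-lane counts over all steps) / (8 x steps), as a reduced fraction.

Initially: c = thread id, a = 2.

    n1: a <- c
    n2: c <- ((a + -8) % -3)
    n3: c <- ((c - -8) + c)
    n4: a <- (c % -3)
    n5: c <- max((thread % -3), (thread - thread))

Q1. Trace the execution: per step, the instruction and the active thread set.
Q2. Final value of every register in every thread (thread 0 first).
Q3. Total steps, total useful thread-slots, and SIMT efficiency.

step 0: a <- c                       {0,1,2,3,4,5,6,7}
step 1: c <- ((a + -8) % -3)         {0,1,2,3,4,5,6,7}
step 2: c <- ((c - -8) + c)          {0,1,2,3,4,5,6,7}
step 3: a <- (c % -3)                {0,1,2,3,4,5,6,7}
step 4: c <- max((thread % -3), (thread - thread)) {0,1,2,3,4,5,6,7}

Answer: 5 steps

c: 0,0,0,0,0,0,0,0
a: -2,0,-1,-2,0,-1,-2,0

steps = 5; useful = 40; efficiency = 40/40 = 1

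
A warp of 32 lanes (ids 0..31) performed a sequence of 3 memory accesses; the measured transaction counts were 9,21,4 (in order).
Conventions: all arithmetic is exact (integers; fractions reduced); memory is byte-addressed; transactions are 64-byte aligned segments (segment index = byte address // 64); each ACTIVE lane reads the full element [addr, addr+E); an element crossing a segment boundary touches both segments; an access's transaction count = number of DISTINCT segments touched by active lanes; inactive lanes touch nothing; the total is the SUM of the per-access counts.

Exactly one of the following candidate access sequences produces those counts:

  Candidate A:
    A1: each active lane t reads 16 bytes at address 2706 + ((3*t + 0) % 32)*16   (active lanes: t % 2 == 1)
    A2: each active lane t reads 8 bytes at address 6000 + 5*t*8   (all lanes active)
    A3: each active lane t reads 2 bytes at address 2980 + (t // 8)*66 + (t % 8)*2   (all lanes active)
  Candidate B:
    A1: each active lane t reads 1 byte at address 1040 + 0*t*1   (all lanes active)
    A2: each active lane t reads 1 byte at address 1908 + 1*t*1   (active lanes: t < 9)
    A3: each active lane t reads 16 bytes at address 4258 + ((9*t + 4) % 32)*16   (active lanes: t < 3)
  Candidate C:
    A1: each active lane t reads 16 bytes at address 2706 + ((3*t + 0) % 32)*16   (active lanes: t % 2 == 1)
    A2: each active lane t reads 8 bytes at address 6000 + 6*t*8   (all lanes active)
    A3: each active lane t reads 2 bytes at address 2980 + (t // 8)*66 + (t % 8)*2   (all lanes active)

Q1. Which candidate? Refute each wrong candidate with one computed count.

B: A1 gives 1 transaction, not 9
C: A2 gives 25 transactions, not 21
A: all counts match (9,21,4)

Answer: A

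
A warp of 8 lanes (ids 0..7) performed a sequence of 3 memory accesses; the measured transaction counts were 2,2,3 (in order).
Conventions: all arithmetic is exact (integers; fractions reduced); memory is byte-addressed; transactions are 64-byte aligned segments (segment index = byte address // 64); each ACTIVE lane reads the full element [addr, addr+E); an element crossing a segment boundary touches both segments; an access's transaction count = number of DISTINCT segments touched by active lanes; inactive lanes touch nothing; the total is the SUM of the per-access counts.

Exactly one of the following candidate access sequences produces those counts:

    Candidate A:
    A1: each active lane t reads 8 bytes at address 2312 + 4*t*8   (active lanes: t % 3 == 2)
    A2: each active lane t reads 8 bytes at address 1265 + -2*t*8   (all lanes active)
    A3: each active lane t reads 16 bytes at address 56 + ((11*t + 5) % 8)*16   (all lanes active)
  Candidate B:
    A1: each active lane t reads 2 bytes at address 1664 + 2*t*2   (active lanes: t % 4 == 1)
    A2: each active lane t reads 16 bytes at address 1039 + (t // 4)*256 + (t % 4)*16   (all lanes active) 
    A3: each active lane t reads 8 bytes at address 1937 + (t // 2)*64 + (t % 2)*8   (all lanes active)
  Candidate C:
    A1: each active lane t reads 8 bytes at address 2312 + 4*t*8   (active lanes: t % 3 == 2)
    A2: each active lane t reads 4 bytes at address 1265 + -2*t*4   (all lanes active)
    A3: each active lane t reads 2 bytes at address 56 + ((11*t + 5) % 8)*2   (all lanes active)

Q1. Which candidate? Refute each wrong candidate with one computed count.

B: A1 gives 1 transaction, not 2
C: A3 gives 2 transactions, not 3
A: all counts match (2,2,3)

Answer: A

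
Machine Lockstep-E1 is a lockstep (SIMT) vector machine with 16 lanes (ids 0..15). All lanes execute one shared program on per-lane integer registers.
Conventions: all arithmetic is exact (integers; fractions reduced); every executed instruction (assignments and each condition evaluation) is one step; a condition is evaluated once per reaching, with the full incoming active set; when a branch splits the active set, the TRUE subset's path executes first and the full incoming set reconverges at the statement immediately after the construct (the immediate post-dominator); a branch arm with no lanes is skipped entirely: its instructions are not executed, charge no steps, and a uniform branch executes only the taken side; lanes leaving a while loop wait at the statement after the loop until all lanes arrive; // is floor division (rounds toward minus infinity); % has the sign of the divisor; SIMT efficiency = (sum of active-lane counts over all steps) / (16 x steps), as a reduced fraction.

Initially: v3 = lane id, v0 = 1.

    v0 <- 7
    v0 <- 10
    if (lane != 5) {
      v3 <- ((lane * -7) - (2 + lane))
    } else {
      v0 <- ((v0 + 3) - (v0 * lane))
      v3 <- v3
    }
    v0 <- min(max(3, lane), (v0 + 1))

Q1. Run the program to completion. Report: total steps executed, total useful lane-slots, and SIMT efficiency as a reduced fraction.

Answer: 7 steps, 81 useful, 81/112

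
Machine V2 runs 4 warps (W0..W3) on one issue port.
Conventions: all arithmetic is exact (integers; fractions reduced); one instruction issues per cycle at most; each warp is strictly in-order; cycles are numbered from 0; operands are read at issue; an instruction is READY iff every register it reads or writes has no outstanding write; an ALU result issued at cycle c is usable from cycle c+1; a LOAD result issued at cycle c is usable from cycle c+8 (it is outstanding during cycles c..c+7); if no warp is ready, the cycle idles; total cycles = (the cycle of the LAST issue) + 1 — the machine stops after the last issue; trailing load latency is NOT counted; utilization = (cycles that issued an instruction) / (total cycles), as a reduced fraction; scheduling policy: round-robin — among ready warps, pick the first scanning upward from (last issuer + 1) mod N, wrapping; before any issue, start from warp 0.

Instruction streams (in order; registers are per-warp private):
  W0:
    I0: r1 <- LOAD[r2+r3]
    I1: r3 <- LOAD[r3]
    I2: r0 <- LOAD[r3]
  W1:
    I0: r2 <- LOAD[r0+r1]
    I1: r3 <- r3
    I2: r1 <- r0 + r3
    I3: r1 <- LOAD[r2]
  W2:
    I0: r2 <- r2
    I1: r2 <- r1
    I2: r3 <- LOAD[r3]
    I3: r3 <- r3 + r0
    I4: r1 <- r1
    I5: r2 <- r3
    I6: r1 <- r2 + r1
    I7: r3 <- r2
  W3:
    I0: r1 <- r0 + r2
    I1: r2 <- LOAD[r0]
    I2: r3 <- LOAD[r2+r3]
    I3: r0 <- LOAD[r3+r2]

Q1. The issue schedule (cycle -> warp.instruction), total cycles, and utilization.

cycle 0: W0.I0
cycle 1: W1.I0
cycle 2: W2.I0
cycle 3: W3.I0
cycle 4: W0.I1
cycle 5: W1.I1
cycle 6: W2.I1
cycle 7: W3.I1
cycle 8: W1.I2
cycle 9: W2.I2
cycle 10: W1.I3
cycle 11: idle
cycle 12: W0.I2
cycle 13: idle
cycle 14: idle
cycle 15: W3.I2
cycle 16: idle
cycle 17: W2.I3
cycle 18: W2.I4
cycle 19: W2.I5
cycle 20: W2.I6
cycle 21: W2.I7
cycle 22: idle
cycle 23: W3.I3

Answer: 24 cycles, utilization 19/24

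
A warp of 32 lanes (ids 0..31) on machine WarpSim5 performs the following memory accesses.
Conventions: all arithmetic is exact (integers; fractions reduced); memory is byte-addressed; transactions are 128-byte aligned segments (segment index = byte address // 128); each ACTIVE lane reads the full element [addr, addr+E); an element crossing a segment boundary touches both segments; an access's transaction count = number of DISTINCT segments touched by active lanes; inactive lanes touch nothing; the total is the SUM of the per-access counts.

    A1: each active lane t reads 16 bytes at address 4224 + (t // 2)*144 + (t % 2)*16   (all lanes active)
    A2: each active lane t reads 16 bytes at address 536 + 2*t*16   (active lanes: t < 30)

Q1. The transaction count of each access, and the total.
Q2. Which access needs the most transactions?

A1: 18 transactions
A2: 8 transactions

Answer: 18,8; total 26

Answer: A1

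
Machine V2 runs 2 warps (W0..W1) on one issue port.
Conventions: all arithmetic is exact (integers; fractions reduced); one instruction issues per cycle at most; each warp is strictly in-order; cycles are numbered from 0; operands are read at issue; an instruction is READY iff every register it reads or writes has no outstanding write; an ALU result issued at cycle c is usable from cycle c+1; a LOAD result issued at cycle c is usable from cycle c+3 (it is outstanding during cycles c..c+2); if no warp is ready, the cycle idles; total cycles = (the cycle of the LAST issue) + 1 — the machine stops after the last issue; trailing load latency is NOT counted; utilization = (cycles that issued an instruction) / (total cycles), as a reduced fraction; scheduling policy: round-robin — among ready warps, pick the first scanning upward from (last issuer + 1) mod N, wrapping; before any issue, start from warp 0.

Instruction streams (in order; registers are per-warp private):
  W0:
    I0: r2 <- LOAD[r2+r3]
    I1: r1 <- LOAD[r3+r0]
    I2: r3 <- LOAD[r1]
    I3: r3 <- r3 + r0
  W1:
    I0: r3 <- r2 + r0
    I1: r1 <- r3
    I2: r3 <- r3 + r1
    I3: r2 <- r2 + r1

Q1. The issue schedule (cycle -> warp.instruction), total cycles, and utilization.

cycle 0: W0.I0
cycle 1: W1.I0
cycle 2: W0.I1
cycle 3: W1.I1
cycle 4: W1.I2
cycle 5: W0.I2
cycle 6: W1.I3
cycle 7: idle
cycle 8: W0.I3

Answer: 9 cycles, utilization 8/9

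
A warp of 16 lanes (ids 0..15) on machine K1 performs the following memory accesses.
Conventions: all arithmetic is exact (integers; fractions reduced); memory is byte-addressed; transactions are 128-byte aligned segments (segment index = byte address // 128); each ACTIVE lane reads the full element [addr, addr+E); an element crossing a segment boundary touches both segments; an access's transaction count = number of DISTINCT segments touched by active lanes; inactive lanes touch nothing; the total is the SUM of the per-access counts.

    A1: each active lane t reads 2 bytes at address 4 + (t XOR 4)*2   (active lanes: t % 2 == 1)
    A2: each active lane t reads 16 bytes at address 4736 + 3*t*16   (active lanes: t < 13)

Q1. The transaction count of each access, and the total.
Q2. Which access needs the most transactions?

A1: 1 transaction
A2: 5 transactions

Answer: 1,5; total 6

Answer: A2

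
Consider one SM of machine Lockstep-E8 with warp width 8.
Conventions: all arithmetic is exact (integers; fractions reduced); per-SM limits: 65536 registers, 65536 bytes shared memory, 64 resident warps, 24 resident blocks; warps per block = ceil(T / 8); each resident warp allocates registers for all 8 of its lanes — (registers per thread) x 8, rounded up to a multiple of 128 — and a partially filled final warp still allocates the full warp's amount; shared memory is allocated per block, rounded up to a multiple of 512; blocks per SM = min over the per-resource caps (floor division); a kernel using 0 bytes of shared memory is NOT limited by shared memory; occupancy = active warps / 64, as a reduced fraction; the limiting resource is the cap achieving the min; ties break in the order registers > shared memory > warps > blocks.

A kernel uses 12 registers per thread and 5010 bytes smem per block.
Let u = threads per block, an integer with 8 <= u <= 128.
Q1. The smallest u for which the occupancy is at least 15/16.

Answer: u = 33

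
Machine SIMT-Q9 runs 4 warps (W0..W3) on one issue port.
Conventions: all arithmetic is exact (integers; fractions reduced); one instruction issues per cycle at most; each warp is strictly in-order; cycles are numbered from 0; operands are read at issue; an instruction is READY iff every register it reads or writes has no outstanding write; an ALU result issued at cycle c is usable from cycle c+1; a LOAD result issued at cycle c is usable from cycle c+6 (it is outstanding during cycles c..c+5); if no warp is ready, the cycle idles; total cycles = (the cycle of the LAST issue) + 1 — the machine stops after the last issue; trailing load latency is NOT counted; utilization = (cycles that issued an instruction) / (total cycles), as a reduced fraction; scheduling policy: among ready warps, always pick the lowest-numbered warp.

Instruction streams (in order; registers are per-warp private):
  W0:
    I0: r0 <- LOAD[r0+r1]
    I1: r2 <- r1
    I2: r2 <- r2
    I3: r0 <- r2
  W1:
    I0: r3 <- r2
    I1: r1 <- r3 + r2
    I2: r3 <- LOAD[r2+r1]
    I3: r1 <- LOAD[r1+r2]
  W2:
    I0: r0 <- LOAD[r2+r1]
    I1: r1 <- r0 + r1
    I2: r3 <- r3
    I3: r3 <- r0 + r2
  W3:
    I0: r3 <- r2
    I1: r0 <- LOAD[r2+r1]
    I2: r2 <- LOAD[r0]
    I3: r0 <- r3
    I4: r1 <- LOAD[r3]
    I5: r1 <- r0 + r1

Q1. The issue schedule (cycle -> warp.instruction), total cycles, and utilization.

cycle 0: W0.I0
cycle 1: W0.I1
cycle 2: W0.I2
cycle 3: W1.I0
cycle 4: W1.I1
cycle 5: W1.I2
cycle 6: W0.I3
cycle 7: W1.I3
cycle 8: W2.I0
cycle 9: W3.I0
cycle 10: W3.I1
cycle 11: idle
cycle 12: idle
cycle 13: idle
cycle 14: W2.I1
cycle 15: W2.I2
cycle 16: W2.I3
cycle 17: W3.I2
cycle 18: W3.I3
cycle 19: W3.I4
cycle 20: idle
cycle 21: idle
cycle 22: idle
cycle 23: idle
cycle 24: idle
cycle 25: W3.I5

Answer: 26 cycles, utilization 9/13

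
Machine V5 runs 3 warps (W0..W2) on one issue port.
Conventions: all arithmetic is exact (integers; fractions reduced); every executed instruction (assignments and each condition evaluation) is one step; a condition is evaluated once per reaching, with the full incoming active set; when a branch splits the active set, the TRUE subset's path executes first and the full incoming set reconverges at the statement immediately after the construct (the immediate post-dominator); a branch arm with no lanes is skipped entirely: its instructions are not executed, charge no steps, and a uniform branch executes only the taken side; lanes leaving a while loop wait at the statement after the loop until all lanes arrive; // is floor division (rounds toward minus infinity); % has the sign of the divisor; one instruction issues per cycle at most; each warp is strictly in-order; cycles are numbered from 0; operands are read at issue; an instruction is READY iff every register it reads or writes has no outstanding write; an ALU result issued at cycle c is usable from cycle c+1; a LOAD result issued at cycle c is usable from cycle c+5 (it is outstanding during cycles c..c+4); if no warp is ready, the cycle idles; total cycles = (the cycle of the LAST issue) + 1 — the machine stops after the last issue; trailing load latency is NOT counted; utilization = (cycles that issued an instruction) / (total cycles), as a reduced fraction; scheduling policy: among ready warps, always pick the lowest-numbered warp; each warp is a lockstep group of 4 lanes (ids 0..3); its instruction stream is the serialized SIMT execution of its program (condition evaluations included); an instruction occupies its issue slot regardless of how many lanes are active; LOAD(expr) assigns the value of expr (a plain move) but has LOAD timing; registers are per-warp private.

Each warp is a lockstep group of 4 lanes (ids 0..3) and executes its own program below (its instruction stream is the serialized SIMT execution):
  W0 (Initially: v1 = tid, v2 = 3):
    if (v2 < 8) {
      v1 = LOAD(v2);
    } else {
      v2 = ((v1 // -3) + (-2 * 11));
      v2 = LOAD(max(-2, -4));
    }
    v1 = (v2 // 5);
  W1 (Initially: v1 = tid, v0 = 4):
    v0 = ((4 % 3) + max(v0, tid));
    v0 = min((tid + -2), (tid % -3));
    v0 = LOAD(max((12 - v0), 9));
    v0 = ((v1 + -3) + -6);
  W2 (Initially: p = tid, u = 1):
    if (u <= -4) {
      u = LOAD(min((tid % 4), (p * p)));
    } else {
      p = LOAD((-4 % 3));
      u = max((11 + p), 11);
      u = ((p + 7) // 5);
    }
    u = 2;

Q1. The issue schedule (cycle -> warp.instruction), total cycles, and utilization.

cycle 0: W0.I0
cycle 1: W0.I1
cycle 2: W1.I0
cycle 3: W1.I1
cycle 4: W1.I2
cycle 5: W2.I0
cycle 6: W0.I2
cycle 7: W2.I1
cycle 8: idle
cycle 9: W1.I3
cycle 10: idle
cycle 11: idle
cycle 12: W2.I2
cycle 13: W2.I3
cycle 14: W2.I4

Answer: 15 cycles, utilization 4/5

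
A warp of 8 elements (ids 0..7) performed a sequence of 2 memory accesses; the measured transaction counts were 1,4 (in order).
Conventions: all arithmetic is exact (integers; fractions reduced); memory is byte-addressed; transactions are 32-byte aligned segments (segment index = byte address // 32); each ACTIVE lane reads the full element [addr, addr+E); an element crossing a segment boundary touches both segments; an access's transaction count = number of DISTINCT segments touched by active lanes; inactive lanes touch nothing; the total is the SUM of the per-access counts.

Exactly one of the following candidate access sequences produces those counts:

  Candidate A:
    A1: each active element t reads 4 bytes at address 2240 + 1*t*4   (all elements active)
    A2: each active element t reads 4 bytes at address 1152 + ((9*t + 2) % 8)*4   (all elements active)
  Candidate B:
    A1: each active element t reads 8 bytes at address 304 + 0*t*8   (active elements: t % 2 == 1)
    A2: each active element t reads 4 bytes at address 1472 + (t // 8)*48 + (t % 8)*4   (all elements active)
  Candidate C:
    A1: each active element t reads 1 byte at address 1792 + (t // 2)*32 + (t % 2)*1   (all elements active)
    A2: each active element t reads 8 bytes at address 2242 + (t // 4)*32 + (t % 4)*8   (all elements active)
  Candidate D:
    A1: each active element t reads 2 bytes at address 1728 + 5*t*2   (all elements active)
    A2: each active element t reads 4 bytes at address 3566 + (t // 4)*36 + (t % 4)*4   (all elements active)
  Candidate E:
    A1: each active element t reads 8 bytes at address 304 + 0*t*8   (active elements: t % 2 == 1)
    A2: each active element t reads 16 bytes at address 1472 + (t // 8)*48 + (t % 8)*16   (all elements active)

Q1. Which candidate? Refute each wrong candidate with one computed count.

A: A2 gives 1 transaction, not 4
B: A2 gives 1 transaction, not 4
C: A1 gives 4 transactions, not 1
D: A1 gives 3 transactions, not 1
E: all counts match (1,4)

Answer: E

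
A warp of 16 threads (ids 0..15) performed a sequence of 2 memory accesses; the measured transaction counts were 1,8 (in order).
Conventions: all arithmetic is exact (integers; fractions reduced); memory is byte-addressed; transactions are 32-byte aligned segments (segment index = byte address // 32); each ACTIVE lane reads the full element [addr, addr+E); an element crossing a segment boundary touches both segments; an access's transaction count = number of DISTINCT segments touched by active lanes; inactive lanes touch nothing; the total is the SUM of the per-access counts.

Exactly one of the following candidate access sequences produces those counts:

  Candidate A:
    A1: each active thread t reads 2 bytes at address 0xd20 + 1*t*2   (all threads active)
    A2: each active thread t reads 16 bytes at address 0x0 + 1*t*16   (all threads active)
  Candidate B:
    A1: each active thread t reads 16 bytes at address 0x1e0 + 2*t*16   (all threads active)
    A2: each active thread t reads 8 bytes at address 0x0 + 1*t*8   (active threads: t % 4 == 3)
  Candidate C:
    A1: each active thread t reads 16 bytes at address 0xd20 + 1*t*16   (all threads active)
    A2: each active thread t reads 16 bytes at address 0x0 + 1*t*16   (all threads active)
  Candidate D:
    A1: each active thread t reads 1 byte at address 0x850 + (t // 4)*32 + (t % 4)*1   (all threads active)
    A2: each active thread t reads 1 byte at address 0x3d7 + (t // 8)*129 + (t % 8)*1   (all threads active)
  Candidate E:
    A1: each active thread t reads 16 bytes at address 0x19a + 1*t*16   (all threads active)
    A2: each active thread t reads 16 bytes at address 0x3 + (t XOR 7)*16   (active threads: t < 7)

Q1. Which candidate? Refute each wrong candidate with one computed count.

B: A1 gives 16 transactions, not 1
C: A1 gives 8 transactions, not 1
D: A1 gives 4 transactions, not 1
E: A1 gives 9 transactions, not 1
A: all counts match (1,8)

Answer: A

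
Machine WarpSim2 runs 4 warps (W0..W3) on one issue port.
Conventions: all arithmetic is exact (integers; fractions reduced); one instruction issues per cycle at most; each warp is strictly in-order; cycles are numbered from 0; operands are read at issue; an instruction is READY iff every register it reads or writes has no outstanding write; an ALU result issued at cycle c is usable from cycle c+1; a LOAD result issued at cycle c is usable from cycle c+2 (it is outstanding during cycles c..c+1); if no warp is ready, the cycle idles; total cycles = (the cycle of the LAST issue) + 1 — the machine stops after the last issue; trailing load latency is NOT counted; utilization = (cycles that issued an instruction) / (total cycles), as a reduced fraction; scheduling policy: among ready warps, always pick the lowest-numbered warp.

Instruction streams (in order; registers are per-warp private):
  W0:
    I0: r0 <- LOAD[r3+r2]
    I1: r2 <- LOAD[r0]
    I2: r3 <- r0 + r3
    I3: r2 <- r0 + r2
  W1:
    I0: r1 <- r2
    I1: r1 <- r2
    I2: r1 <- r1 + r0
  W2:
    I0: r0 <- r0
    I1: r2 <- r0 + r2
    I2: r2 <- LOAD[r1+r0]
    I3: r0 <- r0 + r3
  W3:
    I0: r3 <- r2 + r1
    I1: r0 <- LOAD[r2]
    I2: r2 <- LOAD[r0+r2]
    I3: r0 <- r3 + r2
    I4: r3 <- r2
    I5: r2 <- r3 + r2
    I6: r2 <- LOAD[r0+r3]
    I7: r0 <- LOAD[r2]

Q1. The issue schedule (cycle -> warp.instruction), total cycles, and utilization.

cycle 0: W0.I0
cycle 1: W1.I0
cycle 2: W0.I1
cycle 3: W0.I2
cycle 4: W0.I3
cycle 5: W1.I1
cycle 6: W1.I2
cycle 7: W2.I0
cycle 8: W2.I1
cycle 9: W2.I2
cycle 10: W2.I3
cycle 11: W3.I0
cycle 12: W3.I1
cycle 13: idle
cycle 14: W3.I2
cycle 15: idle
cycle 16: W3.I3
cycle 17: W3.I4
cycle 18: W3.I5
cycle 19: W3.I6
cycle 20: idle
cycle 21: W3.I7

Answer: 22 cycles, utilization 19/22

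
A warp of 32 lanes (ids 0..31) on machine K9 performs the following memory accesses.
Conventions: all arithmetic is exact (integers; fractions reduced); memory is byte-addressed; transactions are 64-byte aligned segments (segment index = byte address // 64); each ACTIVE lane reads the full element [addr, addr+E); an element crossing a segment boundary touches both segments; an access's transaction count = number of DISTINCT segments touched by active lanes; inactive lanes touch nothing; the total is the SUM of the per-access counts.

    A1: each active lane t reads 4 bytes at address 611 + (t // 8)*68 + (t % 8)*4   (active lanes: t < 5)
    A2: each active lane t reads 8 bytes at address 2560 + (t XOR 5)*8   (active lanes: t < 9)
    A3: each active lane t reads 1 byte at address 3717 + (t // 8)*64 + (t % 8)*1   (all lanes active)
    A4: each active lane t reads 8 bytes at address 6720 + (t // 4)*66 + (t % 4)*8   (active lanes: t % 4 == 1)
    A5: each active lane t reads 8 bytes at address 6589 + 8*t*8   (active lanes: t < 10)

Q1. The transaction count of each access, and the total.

A1: 1 transaction
A2: 2 transactions
A3: 4 transactions
A4: 8 transactions
A5: 11 transactions

Answer: 1,2,4,8,11; total 26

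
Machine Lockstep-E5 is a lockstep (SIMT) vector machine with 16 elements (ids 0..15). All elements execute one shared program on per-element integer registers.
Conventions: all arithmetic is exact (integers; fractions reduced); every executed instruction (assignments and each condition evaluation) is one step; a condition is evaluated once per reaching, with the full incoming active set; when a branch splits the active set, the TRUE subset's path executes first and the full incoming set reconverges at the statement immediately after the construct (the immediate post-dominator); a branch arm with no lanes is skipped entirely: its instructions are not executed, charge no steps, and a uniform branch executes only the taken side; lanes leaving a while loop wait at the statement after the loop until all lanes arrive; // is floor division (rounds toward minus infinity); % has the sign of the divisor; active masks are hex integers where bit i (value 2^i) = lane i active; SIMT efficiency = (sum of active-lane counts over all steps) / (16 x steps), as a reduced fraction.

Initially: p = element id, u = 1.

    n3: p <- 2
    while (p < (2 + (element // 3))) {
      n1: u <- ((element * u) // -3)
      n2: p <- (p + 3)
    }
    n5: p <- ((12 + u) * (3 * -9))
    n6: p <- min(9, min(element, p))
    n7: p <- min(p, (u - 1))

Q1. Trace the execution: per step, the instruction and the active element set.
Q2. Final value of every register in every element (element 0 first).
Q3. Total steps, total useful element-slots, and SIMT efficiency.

step 0: p <- 2                       0xffff
step 1: eval (p < (2 + (element // 3))) 0xffff
step 2: u <- ((element * u) // -3)   0xfff8
step 3: p <- (p + 3)                 0xfff8
step 4: eval (p < (2 + (element // 3))) 0xfff8
step 5: u <- ((element * u) // -3)   0xf000
step 6: p <- (p + 3)                 0xf000
step 7: eval (p < (2 + (element // 3))) 0xf000
step 8: p <- ((12 + u) * (3 * -9))   0xffff
step 9: p <- min(9, min(element, p)) 0xffff
step 10: p <- min(p, (u - 1))         0xffff

Answer: 11 steps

p: -351,-351,-351,-297,-270,-270,-270,-243,-243,-243,-216,-216,-756,-891,-945,-999
u: 1,1,1,-1,-2,-2,-2,-3,-3,-3,-4,-4,16,21,23,25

steps = 11; useful = 131; efficiency = 131/176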